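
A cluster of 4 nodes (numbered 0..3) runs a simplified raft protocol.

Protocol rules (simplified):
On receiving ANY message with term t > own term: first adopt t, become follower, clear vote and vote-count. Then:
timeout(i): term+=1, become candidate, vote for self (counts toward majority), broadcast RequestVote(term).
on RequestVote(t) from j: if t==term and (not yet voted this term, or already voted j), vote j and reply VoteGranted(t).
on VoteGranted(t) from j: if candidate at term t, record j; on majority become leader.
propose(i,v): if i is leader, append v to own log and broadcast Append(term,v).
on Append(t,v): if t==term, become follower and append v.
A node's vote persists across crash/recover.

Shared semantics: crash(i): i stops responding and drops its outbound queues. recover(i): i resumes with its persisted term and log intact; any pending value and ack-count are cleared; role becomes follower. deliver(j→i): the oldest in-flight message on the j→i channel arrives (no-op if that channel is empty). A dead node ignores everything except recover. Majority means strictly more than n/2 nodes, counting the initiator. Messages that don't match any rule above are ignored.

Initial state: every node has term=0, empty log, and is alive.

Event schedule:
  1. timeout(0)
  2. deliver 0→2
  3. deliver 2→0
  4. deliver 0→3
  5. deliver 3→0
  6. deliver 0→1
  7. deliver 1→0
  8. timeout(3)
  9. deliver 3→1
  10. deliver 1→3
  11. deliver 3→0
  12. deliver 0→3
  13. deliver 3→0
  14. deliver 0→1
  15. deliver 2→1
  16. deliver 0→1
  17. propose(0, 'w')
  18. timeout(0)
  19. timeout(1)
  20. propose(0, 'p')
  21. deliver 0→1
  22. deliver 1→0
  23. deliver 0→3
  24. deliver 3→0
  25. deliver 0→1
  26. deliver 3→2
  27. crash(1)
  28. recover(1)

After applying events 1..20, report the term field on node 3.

2

[1] timeout(0) → N0(cand t1 [-])
[2] deliver 0→2 → N2(foll t1 [-])
[3] deliver 2→0 → ∅
[4] deliver 0→3 → N3(foll t1 [-])
[5] deliver 3→0 → N0(lead t1 [-])
[6] deliver 0→1 → N1(foll t1 [-])
[7] deliver 1→0 → ∅
[8] timeout(3) → N3(cand t2 [-])
[9] deliver 3→1 → N1(foll t2 [-])
[10] deliver 1→3 → ∅
[11] deliver 3→0 → N0(foll t2 [-])
[12] deliver 0→3 → N3(lead t2 [-])
[13] deliver 3→0 → ∅
[14] deliver 0→1 → ∅
[15] deliver 2→1 → ∅
[16] deliver 0→1 → ∅
[17] propose(0,'w') → ∅
[18] timeout(0) → N0(cand t3 [-])
[19] timeout(1) → N1(cand t3 [-])
[20] propose(0,'p') → ∅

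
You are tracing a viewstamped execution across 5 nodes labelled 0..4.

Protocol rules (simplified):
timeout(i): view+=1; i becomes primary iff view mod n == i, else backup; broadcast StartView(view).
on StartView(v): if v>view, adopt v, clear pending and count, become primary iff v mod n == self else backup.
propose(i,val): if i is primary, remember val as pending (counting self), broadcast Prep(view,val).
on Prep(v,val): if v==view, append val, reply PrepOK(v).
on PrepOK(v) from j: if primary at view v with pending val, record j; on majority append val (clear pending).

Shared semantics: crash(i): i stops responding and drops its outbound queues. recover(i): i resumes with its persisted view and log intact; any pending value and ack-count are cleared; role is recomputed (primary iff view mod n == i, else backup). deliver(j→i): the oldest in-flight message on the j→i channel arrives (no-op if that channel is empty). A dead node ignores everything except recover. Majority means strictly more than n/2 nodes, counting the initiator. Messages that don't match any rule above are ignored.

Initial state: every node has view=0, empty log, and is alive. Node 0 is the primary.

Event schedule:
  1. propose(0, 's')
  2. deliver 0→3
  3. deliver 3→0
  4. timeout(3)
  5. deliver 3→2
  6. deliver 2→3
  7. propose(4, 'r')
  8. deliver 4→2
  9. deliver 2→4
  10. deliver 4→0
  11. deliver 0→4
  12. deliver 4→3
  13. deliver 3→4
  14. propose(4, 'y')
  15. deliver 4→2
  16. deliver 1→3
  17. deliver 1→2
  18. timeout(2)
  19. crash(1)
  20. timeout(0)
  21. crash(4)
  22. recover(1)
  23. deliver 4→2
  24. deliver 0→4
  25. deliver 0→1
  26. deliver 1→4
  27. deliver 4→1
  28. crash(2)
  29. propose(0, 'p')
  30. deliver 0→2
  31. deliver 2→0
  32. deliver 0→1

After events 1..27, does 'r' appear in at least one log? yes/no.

no

[1] propose(0,'s') → ∅
[2] deliver 0→3 → N3(back v0 [s])
[3] deliver 3→0 → ∅
[4] timeout(3) → N3(back v1 [s])
[5] deliver 3→2 → N2(back v1 [-])
[6] deliver 2→3 → ∅
[7] propose(4,'r') → ∅
[8] deliver 4→2 → ∅
[9] deliver 2→4 → ∅
[10] deliver 4→0 → ∅
[11] deliver 0→4 → N4(back v0 [s])
[12] deliver 4→3 → ∅
[13] deliver 3→4 → N4(back v1 [s])
[14] propose(4,'y') → ∅
[15] deliver 4→2 → ∅
[16] deliver 1→3 → ∅
[17] deliver 1→2 → ∅
[18] timeout(2) → N2(prim v2 [-])
[19] crash(1) → N1(✗back v0 [-])
[20] timeout(0) → N0(back v1 [-])
[21] crash(4) → N4(✗back v1 [s])
[22] recover(1) → N1(back v0 [-])
[23] deliver 4→2 → ∅
[24] deliver 0→4 → ∅
[25] deliver 0→1 → N1(back v0 [s])
[26] deliver 1→4 → ∅
[27] deliver 4→1 → ∅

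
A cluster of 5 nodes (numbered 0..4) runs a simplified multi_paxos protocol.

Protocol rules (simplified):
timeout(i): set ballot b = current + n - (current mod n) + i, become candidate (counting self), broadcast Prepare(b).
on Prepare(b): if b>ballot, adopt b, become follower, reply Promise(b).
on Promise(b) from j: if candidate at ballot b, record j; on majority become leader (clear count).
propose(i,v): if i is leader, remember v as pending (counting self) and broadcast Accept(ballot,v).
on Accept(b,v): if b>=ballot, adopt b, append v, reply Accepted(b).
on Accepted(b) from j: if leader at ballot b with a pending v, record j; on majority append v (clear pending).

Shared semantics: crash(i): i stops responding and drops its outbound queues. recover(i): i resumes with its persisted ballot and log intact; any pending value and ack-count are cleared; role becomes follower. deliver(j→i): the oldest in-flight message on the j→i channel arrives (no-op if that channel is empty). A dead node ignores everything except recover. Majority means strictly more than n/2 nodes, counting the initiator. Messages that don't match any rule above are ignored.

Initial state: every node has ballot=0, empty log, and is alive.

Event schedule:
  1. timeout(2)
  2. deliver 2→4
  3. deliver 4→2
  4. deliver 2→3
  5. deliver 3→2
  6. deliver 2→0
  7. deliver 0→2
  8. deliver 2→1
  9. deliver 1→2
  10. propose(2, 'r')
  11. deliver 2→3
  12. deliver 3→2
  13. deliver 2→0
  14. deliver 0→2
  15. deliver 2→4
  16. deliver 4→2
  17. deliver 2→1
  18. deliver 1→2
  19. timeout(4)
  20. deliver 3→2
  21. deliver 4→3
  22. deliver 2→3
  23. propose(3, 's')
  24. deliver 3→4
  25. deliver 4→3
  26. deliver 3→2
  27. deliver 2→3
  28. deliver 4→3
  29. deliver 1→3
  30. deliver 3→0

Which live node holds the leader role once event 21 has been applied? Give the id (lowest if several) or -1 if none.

[1] timeout(2) → N2(cand b7 [-])
[2] deliver 2→4 → N4(foll b7 [-])
[3] deliver 4→2 → ∅
[4] deliver 2→3 → N3(foll b7 [-])
[5] deliver 3→2 → N2(lead b7 [-])
[6] deliver 2→0 → N0(foll b7 [-])
[7] deliver 0→2 → ∅
[8] deliver 2→1 → N1(foll b7 [-])
[9] deliver 1→2 → ∅
[10] propose(2,'r') → ∅
[11] deliver 2→3 → N3(foll b7 [r])
[12] deliver 3→2 → ∅
[13] deliver 2→0 → N0(foll b7 [r])
[14] deliver 0→2 → N2(lead b7 [r])
[15] deliver 2→4 → N4(foll b7 [r])
[16] deliver 4→2 → ∅
[17] deliver 2→1 → N1(foll b7 [r])
[18] deliver 1→2 → ∅
[19] timeout(4) → N4(cand b14 [r])
[20] deliver 3→2 → ∅
[21] deliver 4→3 → N3(foll b14 [r])

2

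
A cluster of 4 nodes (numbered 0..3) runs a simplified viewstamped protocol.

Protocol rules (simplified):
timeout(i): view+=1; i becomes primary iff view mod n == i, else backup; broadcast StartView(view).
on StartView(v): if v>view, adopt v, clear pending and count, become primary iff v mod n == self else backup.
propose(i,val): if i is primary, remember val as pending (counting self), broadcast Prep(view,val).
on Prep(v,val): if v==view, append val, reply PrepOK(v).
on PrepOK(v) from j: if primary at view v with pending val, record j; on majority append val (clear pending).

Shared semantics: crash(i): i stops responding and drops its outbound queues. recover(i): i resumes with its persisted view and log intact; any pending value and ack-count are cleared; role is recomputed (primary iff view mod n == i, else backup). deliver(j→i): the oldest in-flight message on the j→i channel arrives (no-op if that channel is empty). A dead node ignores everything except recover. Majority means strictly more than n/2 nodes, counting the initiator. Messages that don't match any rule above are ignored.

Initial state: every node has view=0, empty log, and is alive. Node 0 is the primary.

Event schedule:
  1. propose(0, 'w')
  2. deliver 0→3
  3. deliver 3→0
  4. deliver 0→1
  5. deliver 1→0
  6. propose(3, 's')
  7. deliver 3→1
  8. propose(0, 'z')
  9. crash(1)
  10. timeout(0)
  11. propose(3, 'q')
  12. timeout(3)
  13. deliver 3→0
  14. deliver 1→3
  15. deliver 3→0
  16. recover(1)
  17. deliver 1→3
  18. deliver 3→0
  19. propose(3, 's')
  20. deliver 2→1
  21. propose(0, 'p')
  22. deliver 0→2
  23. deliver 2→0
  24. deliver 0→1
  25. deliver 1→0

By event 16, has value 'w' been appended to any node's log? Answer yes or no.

yes

e1 propose(0,'w'): ·
e2 deliver 0→3: 3[back,v=0,w]
e3 deliver 3→0: ·
e4 deliver 0→1: 1[back,v=0,w]
e5 deliver 1→0: 0[prim,v=0,w]
e6 propose(3,'s'): ·
e7 deliver 3→1: ·
e8 propose(0,'z'): ·
e9 crash(1): 1[✗back,v=0,w]
e10 timeout(0): 0[back,v=1,w]
e11 propose(3,'q'): ·
e12 timeout(3): 3[back,v=1,w]
e13 deliver 3→0: ·
e14 deliver 1→3: ·
e15 deliver 3→0: ·
e16 recover(1): 1[back,v=0,w]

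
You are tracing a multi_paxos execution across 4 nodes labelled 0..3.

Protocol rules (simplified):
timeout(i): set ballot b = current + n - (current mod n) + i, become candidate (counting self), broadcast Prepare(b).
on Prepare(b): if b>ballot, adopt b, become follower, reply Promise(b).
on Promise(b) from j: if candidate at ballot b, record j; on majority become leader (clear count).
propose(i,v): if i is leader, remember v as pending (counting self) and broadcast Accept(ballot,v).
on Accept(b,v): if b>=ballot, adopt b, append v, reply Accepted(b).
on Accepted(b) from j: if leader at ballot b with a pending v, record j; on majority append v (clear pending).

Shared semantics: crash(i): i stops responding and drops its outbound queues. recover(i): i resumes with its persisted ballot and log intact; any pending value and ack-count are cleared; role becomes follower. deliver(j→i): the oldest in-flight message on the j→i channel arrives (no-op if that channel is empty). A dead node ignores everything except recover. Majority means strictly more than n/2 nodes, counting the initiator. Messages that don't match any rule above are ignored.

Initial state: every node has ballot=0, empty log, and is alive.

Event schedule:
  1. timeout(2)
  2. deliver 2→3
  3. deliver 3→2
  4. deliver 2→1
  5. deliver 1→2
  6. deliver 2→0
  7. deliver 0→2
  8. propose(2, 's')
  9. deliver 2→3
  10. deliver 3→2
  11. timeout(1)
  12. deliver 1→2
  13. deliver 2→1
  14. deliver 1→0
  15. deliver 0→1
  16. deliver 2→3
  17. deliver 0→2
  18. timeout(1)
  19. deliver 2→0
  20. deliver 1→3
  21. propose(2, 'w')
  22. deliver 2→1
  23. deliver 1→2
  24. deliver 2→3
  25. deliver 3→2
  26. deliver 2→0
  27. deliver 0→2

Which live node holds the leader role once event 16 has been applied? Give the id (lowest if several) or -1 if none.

-1

after 1 — timeout(2): n2:cand/b6/[-]
after 2 — deliver 2→3: n3:foll/b6/[-]
after 3 — deliver 3→2: ·
after 4 — deliver 2→1: n1:foll/b6/[-]
after 5 — deliver 1→2: n2:lead/b6/[-]
after 6 — deliver 2→0: n0:foll/b6/[-]
after 7 — deliver 0→2: ·
after 8 — propose(2,'s'): ·
after 9 — deliver 2→3: n3:foll/b6/[s]
after 10 — deliver 3→2: ·
after 11 — timeout(1): n1:cand/b9/[-]
after 12 — deliver 1→2: n2:foll/b9/[-]
after 13 — deliver 2→1: ·
after 14 — deliver 1→0: n0:foll/b9/[-]
after 15 — deliver 0→1: ·
after 16 — deliver 2→3: ·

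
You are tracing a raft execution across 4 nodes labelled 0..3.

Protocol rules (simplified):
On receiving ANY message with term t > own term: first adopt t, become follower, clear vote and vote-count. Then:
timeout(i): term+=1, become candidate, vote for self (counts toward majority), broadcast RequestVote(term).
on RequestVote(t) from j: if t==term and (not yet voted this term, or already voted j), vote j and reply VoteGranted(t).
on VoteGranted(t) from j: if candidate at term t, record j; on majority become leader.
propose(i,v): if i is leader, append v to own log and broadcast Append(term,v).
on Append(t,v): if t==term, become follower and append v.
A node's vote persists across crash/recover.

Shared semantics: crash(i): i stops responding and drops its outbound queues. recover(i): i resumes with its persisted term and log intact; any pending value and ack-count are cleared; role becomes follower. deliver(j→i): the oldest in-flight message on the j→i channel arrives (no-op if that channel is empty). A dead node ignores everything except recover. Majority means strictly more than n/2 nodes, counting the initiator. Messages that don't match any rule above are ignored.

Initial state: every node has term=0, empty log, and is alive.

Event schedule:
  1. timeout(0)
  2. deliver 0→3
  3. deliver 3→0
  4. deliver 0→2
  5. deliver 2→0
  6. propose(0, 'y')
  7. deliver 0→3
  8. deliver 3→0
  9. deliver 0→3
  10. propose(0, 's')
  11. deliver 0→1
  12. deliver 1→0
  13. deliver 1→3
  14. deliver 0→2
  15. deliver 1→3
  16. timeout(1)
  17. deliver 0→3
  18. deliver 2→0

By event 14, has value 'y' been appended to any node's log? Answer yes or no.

after 1 — timeout(0): n0:cand/t1/[-]
after 2 — deliver 0→3: n3:foll/t1/[-]
after 3 — deliver 3→0: ·
after 4 — deliver 0→2: n2:foll/t1/[-]
after 5 — deliver 2→0: n0:lead/t1/[-]
after 6 — propose(0,'y'): n0:lead/t1/[y]
after 7 — deliver 0→3: n3:foll/t1/[y]
after 8 — deliver 3→0: ·
after 9 — deliver 0→3: ·
after 10 — propose(0,'s'): n0:lead/t1/[y,s]
after 11 — deliver 0→1: n1:foll/t1/[-]
after 12 — deliver 1→0: ·
after 13 — deliver 1→3: ·
after 14 — deliver 0→2: n2:foll/t1/[y]

yes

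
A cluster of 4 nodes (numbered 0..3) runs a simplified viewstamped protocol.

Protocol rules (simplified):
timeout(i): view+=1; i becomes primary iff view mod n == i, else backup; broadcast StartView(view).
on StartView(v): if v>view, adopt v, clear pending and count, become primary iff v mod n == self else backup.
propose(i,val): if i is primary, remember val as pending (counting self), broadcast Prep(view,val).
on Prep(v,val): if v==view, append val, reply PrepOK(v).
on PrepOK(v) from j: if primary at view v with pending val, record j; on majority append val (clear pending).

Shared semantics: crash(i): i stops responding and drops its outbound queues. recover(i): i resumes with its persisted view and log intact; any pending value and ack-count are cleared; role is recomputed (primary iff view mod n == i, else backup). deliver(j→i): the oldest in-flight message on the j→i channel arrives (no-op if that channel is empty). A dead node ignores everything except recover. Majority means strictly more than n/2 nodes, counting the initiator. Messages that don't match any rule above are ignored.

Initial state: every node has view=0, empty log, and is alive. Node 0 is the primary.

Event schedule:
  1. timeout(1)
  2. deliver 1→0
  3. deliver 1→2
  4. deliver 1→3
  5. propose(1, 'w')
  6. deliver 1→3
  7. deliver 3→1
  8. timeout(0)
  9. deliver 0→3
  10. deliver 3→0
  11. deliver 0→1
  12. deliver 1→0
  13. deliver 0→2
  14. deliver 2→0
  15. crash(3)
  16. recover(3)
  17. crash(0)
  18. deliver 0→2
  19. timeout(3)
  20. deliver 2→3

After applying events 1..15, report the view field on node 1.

2

e1 timeout(1): 1[prim,v=1,-]
e2 deliver 1→0: 0[back,v=1,-]
e3 deliver 1→2: 2[back,v=1,-]
e4 deliver 1→3: 3[back,v=1,-]
e5 propose(1,'w'): ·
e6 deliver 1→3: 3[back,v=1,w]
e7 deliver 3→1: ·
e8 timeout(0): 0[back,v=2,-]
e9 deliver 0→3: 3[back,v=2,w]
e10 deliver 3→0: ·
e11 deliver 0→1: 1[back,v=2,-]
e12 deliver 1→0: ·
e13 deliver 0→2: 2[prim,v=2,-]
e14 deliver 2→0: ·
e15 crash(3): 3[✗back,v=2,w]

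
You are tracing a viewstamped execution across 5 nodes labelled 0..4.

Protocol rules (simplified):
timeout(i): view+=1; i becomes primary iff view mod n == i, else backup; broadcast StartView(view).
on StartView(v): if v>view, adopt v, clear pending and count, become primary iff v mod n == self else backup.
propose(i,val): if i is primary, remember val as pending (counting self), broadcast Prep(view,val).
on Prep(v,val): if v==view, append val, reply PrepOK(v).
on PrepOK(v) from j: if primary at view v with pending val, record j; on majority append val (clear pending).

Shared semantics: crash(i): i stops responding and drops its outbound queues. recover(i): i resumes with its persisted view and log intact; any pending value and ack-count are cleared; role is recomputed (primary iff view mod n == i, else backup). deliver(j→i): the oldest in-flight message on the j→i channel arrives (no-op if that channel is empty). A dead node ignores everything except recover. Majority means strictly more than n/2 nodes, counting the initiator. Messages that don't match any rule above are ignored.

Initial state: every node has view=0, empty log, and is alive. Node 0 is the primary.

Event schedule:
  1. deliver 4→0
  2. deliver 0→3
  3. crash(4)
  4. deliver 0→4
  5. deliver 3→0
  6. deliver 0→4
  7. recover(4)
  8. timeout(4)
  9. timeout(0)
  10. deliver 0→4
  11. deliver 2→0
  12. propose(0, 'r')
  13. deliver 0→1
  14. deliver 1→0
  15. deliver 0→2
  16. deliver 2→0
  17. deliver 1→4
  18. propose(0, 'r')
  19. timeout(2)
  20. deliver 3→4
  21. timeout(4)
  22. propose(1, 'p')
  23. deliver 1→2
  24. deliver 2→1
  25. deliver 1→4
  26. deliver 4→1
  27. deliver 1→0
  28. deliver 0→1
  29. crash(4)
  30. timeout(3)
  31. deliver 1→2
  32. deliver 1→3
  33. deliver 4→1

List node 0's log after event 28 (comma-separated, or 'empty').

e1 deliver 4→0: ·
e2 deliver 0→3: ·
e3 crash(4): 4[✗back,v=0,-]
e4 deliver 0→4: ·
e5 deliver 3→0: ·
e6 deliver 0→4: ·
e7 recover(4): 4[back,v=0,-]
e8 timeout(4): 4[back,v=1,-]
e9 timeout(0): 0[back,v=1,-]
e10 deliver 0→4: ·
e11 deliver 2→0: ·
e12 propose(0,'r'): ·
e13 deliver 0→1: 1[prim,v=1,-]
e14 deliver 1→0: ·
e15 deliver 0→2: 2[back,v=1,-]
e16 deliver 2→0: ·
e17 deliver 1→4: ·
e18 propose(0,'r'): ·
e19 timeout(2): 2[prim,v=2,-]
e20 deliver 3→4: ·
e21 timeout(4): 4[back,v=2,-]
e22 propose(1,'p'): ·
e23 deliver 1→2: ·
e24 deliver 2→1: 1[back,v=2,-]
e25 deliver 1→4: ·
e26 deliver 4→1: ·
e27 deliver 1→0: 0[back,v=1,p]
e28 deliver 0→1: ·

p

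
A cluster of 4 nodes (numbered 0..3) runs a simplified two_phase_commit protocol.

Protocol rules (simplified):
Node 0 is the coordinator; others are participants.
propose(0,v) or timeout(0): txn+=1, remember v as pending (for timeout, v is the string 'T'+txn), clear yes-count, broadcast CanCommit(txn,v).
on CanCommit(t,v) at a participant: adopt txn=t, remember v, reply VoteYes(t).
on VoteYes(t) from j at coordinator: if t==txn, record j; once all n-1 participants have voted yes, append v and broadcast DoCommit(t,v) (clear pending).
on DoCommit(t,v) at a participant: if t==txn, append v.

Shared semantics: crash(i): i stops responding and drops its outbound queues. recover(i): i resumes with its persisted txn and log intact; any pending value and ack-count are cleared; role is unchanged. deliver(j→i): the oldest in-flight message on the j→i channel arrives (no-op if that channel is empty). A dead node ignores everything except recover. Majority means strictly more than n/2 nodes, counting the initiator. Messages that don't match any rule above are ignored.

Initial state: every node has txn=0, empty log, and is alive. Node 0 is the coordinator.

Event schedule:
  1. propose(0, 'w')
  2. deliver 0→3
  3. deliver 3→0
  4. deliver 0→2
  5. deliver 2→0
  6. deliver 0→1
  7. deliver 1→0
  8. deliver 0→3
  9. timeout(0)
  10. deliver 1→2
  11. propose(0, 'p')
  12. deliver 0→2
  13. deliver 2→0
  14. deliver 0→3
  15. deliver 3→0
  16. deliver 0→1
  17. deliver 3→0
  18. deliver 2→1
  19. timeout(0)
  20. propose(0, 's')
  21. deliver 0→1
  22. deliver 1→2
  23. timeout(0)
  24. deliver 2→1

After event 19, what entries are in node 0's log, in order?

w

after 1 — propose(0,'w'): n0:coor/t1/[-]
after 2 — deliver 0→3: n3:part/t1/[-]
after 3 — deliver 3→0: ·
after 4 — deliver 0→2: n2:part/t1/[-]
after 5 — deliver 2→0: ·
after 6 — deliver 0→1: n1:part/t1/[-]
after 7 — deliver 1→0: n0:coor/t1/[w]
after 8 — deliver 0→3: n3:part/t1/[w]
after 9 — timeout(0): n0:coor/t2/[w]
after 10 — deliver 1→2: ·
after 11 — propose(0,'p'): n0:coor/t3/[w]
after 12 — deliver 0→2: n2:part/t1/[w]
after 13 — deliver 2→0: ·
after 14 — deliver 0→3: n3:part/t2/[w]
after 15 — deliver 3→0: ·
after 16 — deliver 0→1: n1:part/t1/[w]
after 17 — deliver 3→0: ·
after 18 — deliver 2→1: ·
after 19 — timeout(0): n0:coor/t4/[w]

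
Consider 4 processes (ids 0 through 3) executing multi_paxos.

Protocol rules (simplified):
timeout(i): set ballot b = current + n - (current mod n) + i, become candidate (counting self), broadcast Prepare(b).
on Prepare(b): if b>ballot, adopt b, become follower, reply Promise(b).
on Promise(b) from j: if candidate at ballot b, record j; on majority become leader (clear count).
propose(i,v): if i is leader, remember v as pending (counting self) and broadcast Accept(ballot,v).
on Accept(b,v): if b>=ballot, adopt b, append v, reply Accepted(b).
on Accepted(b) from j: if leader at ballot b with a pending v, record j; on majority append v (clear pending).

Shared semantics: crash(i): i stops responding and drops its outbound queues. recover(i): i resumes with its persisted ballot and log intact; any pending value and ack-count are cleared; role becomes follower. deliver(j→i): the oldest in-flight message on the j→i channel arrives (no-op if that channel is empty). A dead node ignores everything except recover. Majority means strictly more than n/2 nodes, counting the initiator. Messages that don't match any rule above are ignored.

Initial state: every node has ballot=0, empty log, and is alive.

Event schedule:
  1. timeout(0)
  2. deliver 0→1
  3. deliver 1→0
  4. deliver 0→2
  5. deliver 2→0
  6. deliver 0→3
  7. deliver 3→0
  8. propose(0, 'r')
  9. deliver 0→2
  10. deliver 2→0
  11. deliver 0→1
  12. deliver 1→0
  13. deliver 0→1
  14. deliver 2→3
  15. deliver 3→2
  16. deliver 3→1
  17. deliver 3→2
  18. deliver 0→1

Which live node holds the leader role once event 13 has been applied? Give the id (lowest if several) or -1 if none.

0

after 1 — timeout(0): n0:cand/b4/[-]
after 2 — deliver 0→1: n1:foll/b4/[-]
after 3 — deliver 1→0: ·
after 4 — deliver 0→2: n2:foll/b4/[-]
after 5 — deliver 2→0: n0:lead/b4/[-]
after 6 — deliver 0→3: n3:foll/b4/[-]
after 7 — deliver 3→0: ·
after 8 — propose(0,'r'): ·
after 9 — deliver 0→2: n2:foll/b4/[r]
after 10 — deliver 2→0: ·
after 11 — deliver 0→1: n1:foll/b4/[r]
after 12 — deliver 1→0: n0:lead/b4/[r]
after 13 — deliver 0→1: ·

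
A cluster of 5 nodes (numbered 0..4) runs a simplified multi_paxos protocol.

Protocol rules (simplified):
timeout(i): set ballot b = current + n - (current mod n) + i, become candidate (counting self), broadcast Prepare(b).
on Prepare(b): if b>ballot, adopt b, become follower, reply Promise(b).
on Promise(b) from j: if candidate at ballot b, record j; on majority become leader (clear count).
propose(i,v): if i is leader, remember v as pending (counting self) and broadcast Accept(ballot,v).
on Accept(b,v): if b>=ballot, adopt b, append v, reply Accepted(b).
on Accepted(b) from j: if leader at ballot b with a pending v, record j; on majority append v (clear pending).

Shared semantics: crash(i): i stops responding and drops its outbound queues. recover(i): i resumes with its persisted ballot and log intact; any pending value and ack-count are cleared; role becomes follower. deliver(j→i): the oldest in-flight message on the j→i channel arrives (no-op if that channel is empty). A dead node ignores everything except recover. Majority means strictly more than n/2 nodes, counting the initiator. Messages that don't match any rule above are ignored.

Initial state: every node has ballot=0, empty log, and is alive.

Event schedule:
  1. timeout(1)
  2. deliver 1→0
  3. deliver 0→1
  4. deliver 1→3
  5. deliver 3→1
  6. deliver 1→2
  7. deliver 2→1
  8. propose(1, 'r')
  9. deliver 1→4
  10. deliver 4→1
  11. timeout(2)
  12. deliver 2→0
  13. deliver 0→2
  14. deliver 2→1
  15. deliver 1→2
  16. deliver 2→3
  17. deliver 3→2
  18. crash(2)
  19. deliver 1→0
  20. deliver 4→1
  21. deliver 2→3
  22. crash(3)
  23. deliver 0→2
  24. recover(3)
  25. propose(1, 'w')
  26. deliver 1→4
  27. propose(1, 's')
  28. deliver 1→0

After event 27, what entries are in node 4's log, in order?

[1] timeout(1) → N1(cand b6 [-])
[2] deliver 1→0 → N0(foll b6 [-])
[3] deliver 0→1 → ∅
[4] deliver 1→3 → N3(foll b6 [-])
[5] deliver 3→1 → N1(lead b6 [-])
[6] deliver 1→2 → N2(foll b6 [-])
[7] deliver 2→1 → ∅
[8] propose(1,'r') → ∅
[9] deliver 1→4 → N4(foll b6 [-])
[10] deliver 4→1 → ∅
[11] timeout(2) → N2(cand b12 [-])
[12] deliver 2→0 → N0(foll b12 [-])
[13] deliver 0→2 → ∅
[14] deliver 2→1 → N1(foll b12 [-])
[15] deliver 1→2 → ∅
[16] deliver 2→3 → N3(foll b12 [-])
[17] deliver 3→2 → N2(lead b12 [-])
[18] crash(2) → N2(✗lead b12 [-])
[19] deliver 1→0 → ∅
[20] deliver 4→1 → ∅
[21] deliver 2→3 → ∅
[22] crash(3) → N3(✗foll b12 [-])
[23] deliver 0→2 → ∅
[24] recover(3) → N3(foll b12 [-])
[25] propose(1,'w') → ∅
[26] deliver 1→4 → N4(foll b6 [r])
[27] propose(1,'s') → ∅

r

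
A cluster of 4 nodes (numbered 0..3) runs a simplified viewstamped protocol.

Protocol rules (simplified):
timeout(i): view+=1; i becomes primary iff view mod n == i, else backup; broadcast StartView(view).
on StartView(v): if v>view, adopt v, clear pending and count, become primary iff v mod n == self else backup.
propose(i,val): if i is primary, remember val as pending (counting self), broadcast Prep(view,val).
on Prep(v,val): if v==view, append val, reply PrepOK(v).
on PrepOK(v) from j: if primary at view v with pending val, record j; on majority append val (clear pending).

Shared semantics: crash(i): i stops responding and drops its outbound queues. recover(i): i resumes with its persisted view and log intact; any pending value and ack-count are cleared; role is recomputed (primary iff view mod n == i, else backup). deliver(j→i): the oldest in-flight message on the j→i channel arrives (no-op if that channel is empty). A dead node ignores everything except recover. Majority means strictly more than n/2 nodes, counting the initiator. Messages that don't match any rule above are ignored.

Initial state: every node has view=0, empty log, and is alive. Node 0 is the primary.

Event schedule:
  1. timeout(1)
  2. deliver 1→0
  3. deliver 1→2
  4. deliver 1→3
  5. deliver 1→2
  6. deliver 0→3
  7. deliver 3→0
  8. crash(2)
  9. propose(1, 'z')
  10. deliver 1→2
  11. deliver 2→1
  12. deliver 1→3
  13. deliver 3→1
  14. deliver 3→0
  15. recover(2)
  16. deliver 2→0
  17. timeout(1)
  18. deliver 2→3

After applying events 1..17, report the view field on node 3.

1. timeout(1):  <1:prim v1 ->
2. deliver 1→0:  <0:back v1 ->
3. deliver 1→2:  <2:back v1 ->
4. deliver 1→3:  <3:back v1 ->
5. deliver 1→2:  nop
6. deliver 0→3:  nop
7. deliver 3→0:  nop
8. crash(2):  <2:✗back v1 ->
9. propose(1,'z'):  nop
10. deliver 1→2:  nop
11. deliver 2→1:  nop
12. deliver 1→3:  <3:back v1 z>
13. deliver 3→1:  nop
14. deliver 3→0:  nop
15. recover(2):  <2:back v1 ->
16. deliver 2→0:  nop
17. timeout(1):  <1:back v2 ->

1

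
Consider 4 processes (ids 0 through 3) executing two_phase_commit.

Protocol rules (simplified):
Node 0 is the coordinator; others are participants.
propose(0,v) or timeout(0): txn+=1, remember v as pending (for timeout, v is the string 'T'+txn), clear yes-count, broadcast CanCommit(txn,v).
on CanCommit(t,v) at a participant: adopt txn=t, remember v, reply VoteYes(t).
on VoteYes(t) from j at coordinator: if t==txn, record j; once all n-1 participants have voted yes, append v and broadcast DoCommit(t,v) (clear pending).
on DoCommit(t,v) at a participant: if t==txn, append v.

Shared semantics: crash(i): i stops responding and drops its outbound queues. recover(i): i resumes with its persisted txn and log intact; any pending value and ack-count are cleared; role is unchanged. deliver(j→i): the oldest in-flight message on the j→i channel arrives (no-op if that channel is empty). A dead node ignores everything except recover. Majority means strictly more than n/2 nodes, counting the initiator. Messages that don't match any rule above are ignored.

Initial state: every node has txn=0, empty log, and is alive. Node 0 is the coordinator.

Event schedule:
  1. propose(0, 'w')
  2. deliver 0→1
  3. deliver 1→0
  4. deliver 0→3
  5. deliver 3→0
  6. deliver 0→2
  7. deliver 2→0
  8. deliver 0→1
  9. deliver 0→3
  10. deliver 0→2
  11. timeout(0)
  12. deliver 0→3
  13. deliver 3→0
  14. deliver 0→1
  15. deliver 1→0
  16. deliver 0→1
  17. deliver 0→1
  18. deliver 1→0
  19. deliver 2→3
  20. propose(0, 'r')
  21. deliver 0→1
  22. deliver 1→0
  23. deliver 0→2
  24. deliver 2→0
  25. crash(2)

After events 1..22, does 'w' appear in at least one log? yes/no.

step 1 propose(0,'w'): 0={coor,t=1,log=-}
step 2 deliver 0→1: 1={part,t=1,log=-}
step 3 deliver 1→0: —
step 4 deliver 0→3: 3={part,t=1,log=-}
step 5 deliver 3→0: —
step 6 deliver 0→2: 2={part,t=1,log=-}
step 7 deliver 2→0: 0={coor,t=1,log=w}
step 8 deliver 0→1: 1={part,t=1,log=w}
step 9 deliver 0→3: 3={part,t=1,log=w}
step 10 deliver 0→2: 2={part,t=1,log=w}
step 11 timeout(0): 0={coor,t=2,log=w}
step 12 deliver 0→3: 3={part,t=2,log=w}
step 13 deliver 3→0: —
step 14 deliver 0→1: 1={part,t=2,log=w}
step 15 deliver 1→0: —
step 16 deliver 0→1: —
step 17 deliver 0→1: —
step 18 deliver 1→0: —
step 19 deliver 2→3: —
step 20 propose(0,'r'): 0={coor,t=3,log=w}
step 21 deliver 0→1: 1={part,t=3,log=w}
step 22 deliver 1→0: —

yes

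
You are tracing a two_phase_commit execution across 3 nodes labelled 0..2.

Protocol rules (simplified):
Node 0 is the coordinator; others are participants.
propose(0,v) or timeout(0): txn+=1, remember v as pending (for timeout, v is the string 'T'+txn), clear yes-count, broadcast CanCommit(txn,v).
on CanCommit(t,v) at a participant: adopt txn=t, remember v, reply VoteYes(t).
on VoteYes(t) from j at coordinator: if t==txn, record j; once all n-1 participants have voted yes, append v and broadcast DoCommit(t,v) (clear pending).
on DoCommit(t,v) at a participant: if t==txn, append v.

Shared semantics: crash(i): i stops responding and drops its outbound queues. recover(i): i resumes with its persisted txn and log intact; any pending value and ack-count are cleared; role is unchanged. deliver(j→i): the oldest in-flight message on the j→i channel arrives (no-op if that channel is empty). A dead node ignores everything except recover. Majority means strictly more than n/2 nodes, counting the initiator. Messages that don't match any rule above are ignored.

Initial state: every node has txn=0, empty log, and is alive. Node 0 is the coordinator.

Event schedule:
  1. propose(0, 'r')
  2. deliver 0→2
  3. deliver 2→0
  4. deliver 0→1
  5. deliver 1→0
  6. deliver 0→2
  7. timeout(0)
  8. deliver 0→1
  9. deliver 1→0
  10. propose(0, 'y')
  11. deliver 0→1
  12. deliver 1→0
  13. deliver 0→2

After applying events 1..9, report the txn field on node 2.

[1] propose(0,'r') → N0(coor t1 [-])
[2] deliver 0→2 → N2(part t1 [-])
[3] deliver 2→0 → ∅
[4] deliver 0→1 → N1(part t1 [-])
[5] deliver 1→0 → N0(coor t1 [r])
[6] deliver 0→2 → N2(part t1 [r])
[7] timeout(0) → N0(coor t2 [r])
[8] deliver 0→1 → N1(part t1 [r])
[9] deliver 1→0 → ∅

1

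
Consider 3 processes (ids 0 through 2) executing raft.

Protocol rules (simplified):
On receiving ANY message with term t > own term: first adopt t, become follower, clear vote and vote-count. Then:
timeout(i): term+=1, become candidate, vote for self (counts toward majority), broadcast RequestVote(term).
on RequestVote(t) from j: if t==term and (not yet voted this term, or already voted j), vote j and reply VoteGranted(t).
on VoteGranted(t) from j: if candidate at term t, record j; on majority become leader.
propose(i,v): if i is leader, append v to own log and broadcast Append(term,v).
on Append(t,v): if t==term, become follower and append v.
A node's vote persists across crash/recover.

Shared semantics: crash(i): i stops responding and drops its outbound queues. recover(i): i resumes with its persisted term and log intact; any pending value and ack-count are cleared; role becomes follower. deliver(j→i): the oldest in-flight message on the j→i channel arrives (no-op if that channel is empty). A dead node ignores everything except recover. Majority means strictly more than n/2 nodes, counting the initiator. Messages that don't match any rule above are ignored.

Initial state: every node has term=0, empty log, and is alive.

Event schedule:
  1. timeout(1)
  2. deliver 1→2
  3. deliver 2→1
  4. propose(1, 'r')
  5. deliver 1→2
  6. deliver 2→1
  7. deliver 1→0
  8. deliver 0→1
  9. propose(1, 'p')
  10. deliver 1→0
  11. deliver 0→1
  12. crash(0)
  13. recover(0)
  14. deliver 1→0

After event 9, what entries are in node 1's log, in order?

r,p

e1 timeout(1): 1[cand,t=1,-]
e2 deliver 1→2: 2[foll,t=1,-]
e3 deliver 2→1: 1[lead,t=1,-]
e4 propose(1,'r'): 1[lead,t=1,r]
e5 deliver 1→2: 2[foll,t=1,r]
e6 deliver 2→1: ·
e7 deliver 1→0: 0[foll,t=1,-]
e8 deliver 0→1: ·
e9 propose(1,'p'): 1[lead,t=1,r,p]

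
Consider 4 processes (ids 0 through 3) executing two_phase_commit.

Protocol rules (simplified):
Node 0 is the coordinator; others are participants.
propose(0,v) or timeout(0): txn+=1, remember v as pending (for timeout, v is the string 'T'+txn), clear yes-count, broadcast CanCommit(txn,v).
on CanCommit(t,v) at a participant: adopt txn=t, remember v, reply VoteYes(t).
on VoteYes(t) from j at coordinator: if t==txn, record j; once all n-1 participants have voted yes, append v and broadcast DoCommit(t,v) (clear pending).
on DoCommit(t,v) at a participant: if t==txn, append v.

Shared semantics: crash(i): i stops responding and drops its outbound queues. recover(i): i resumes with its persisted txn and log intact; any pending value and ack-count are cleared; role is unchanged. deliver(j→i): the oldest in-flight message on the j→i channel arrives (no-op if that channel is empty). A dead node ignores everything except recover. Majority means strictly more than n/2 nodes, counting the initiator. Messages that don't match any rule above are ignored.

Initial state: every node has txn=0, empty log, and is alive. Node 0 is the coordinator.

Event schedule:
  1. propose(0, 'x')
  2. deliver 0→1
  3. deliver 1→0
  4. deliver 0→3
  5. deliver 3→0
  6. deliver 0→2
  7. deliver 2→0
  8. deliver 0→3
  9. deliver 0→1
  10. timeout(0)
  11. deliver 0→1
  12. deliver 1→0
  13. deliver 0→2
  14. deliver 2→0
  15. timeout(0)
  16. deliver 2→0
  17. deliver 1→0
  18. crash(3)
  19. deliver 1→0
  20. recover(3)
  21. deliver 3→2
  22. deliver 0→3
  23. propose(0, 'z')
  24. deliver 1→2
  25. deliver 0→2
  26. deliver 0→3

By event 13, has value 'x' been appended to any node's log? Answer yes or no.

yes

e1 propose(0,'x'): 0[coor,t=1,-]
e2 deliver 0→1: 1[part,t=1,-]
e3 deliver 1→0: ·
e4 deliver 0→3: 3[part,t=1,-]
e5 deliver 3→0: ·
e6 deliver 0→2: 2[part,t=1,-]
e7 deliver 2→0: 0[coor,t=1,x]
e8 deliver 0→3: 3[part,t=1,x]
e9 deliver 0→1: 1[part,t=1,x]
e10 timeout(0): 0[coor,t=2,x]
e11 deliver 0→1: 1[part,t=2,x]
e12 deliver 1→0: ·
e13 deliver 0→2: 2[part,t=1,x]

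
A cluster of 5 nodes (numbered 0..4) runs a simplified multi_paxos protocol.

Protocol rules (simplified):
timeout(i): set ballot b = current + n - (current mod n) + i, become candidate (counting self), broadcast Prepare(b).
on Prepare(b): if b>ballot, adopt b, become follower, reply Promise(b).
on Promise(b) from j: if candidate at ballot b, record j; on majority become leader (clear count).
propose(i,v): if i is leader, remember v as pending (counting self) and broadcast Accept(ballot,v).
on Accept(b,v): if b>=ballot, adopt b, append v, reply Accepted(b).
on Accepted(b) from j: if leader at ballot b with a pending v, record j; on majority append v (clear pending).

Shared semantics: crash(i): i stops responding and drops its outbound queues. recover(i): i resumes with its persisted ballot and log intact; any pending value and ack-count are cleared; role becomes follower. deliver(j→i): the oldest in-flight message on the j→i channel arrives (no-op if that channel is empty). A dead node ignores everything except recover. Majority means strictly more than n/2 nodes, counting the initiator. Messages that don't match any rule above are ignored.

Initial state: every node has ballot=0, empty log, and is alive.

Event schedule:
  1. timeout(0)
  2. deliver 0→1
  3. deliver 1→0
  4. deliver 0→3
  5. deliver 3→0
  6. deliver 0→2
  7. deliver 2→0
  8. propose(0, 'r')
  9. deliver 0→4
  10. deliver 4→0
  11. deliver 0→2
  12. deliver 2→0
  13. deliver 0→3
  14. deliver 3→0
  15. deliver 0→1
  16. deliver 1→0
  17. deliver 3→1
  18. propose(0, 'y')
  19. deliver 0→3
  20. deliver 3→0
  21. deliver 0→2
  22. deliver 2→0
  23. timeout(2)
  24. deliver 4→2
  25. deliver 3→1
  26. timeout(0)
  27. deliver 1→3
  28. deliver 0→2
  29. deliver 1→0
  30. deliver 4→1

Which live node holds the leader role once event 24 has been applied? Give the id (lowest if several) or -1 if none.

[1] timeout(0) → N0(cand b5 [-])
[2] deliver 0→1 → N1(foll b5 [-])
[3] deliver 1→0 → ∅
[4] deliver 0→3 → N3(foll b5 [-])
[5] deliver 3→0 → N0(lead b5 [-])
[6] deliver 0→2 → N2(foll b5 [-])
[7] deliver 2→0 → ∅
[8] propose(0,'r') → ∅
[9] deliver 0→4 → N4(foll b5 [-])
[10] deliver 4→0 → ∅
[11] deliver 0→2 → N2(foll b5 [r])
[12] deliver 2→0 → ∅
[13] deliver 0→3 → N3(foll b5 [r])
[14] deliver 3→0 → N0(lead b5 [r])
[15] deliver 0→1 → N1(foll b5 [r])
[16] deliver 1→0 → ∅
[17] deliver 3→1 → ∅
[18] propose(0,'y') → ∅
[19] deliver 0→3 → N3(foll b5 [r,y])
[20] deliver 3→0 → ∅
[21] deliver 0→2 → N2(foll b5 [r,y])
[22] deliver 2→0 → N0(lead b5 [r,y])
[23] timeout(2) → N2(cand b12 [r,y])
[24] deliver 4→2 → ∅

0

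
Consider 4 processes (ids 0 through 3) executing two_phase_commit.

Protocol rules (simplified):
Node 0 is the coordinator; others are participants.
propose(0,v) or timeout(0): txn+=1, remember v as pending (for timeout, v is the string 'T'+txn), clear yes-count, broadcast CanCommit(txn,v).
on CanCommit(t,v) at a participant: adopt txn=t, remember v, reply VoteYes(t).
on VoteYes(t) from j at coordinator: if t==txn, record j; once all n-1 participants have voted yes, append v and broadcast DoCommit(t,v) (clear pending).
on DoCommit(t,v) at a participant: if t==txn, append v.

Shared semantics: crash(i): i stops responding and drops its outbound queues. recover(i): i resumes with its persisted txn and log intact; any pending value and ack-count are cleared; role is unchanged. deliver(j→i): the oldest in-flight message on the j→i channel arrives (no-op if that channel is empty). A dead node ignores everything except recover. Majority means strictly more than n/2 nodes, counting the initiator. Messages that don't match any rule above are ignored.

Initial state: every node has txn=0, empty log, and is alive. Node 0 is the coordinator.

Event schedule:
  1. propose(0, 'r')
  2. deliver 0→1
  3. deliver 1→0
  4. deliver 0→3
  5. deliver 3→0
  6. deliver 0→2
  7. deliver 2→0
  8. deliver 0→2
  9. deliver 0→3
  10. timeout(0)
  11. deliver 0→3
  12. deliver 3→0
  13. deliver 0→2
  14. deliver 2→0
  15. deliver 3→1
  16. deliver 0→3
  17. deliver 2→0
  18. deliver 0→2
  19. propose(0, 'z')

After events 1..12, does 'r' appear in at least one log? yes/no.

yes

step 1 propose(0,'r'): 0={coor,t=1,log=-}
step 2 deliver 0→1: 1={part,t=1,log=-}
step 3 deliver 1→0: —
step 4 deliver 0→3: 3={part,t=1,log=-}
step 5 deliver 3→0: —
step 6 deliver 0→2: 2={part,t=1,log=-}
step 7 deliver 2→0: 0={coor,t=1,log=r}
step 8 deliver 0→2: 2={part,t=1,log=r}
step 9 deliver 0→3: 3={part,t=1,log=r}
step 10 timeout(0): 0={coor,t=2,log=r}
step 11 deliver 0→3: 3={part,t=2,log=r}
step 12 deliver 3→0: —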